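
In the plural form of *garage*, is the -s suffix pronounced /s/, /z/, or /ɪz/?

The stem *garage* ends in a sibilant (/s, z, ʃ, ʒ, tʃ, dʒ/).
The plural suffix surfaces as /ɪz/ after sibilants, /s/ after other voiceless consonants, and /z/ after other voiced sounds.
So the plural -s on *garage* is pronounced /ɪz/.

/ɪz/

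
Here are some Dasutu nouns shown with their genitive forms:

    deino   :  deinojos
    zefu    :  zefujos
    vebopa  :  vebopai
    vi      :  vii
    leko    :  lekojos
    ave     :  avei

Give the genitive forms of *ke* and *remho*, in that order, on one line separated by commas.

kei, remhojos

Looking at the last vowel of each stem: -jos when the last vowel of the stem is a rounded vowel (*deino*, *zefu*, *leko*); -i when the last vowel of the stem is an unrounded vowel (*vebopa*, *vi*, *ave*).
The last vowel of *ke* is /e/, which is an unrounded vowel, so the suffix is -i, giving *kei*.
*remho*: last vowel = /o/, a rounded vowel → -jos → *remhojos*.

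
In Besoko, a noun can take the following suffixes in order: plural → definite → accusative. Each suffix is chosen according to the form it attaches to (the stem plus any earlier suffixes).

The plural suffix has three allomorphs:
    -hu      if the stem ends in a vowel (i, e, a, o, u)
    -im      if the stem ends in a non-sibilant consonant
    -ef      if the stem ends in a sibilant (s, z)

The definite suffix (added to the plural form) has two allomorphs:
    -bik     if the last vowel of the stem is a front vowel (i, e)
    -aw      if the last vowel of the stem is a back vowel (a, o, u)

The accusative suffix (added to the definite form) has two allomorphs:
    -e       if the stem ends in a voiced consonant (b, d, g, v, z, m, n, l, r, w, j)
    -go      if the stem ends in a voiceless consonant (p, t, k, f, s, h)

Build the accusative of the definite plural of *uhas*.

uhasefbikgo

The final sound of *uhas* is /s/, which is a sibilant, so the plural suffix is -ef, giving *uhasef*.
Since the last vowel of the plural form *uhasef* is /e/ (a front vowel), it takes -bik, giving *uhasefbik*.
The definite form *uhasefbik*: final consonant = /k/, voiceless → -go → *uhasefbikgo*.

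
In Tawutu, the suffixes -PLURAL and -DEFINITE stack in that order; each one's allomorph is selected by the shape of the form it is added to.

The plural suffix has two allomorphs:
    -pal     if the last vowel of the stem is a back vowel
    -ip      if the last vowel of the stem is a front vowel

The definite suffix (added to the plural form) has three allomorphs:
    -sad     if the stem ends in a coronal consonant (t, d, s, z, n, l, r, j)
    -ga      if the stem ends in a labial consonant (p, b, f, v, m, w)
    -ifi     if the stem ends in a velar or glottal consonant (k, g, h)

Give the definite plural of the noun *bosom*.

bosompalsad

The last vowel of *bosom* is /o/, which is a back vowel, so the plural suffix is -pal, giving *bosompal*.
Since the final consonant of the plural form *bosompal* is /l/ (coronal), it takes -sad, giving *bosompalsad*.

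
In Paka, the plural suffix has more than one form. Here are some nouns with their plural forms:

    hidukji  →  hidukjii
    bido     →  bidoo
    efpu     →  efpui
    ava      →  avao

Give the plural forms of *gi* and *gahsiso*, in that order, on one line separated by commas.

Looking at the last vowel of each stem: -i when the last vowel of the stem is a high vowel (*hidukji*, *efpu*); -o when the last vowel of the stem is a non-high vowel (*bido*, *ava*).
The last vowel of *gi* is /i/, which is a high vowel, so the suffix is -i, giving *gii*.
*gahsiso* — last vowel /o/ (a non-high vowel) → -o → *gahsisoo*.

gii, gahsisoo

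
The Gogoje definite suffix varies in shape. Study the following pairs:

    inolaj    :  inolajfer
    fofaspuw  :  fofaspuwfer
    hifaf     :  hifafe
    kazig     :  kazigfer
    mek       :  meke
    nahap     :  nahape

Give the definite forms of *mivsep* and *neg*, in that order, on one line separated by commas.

The alternation tracks the final consonant of the stem — -e when the stem ends in a voiceless consonant (*hifaf*, *mek*, *nahap*); -fer when the stem ends in a voiced consonant (*inolaj*, *fofaspuw*, *kazig*).
The final consonant of *mivsep* is /p/, which is voiceless, so the suffix is -e, giving *mivsepe*.
*neg*: final consonant = /g/, voiced → -fer → *negfer*.

mivsepe, negfer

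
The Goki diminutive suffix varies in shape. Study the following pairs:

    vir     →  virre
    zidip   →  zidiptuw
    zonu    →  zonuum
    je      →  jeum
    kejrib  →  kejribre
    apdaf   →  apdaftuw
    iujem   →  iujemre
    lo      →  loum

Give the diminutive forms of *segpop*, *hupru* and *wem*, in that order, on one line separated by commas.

segpoptuw, hupruum, wemre

Looking at the final sound of each stem: -tuw when the stem ends in a voiceless consonant (*zidip*, *apdaf*); -re when the stem ends in a voiced consonant (*vir*, *kejrib*, *iujem*); -um when the stem ends in a vowel (*zonu*, *je*, *lo*).
*segpop* — final sound /p/ (a voiceless consonant) → -tuw → *segpoptuw*.
*hupru* — final sound /u/ (a vowel) → -um → *hupruum*.
Since the final sound of *wem* is /m/ (a voiced consonant), it takes -re, giving *wemre*.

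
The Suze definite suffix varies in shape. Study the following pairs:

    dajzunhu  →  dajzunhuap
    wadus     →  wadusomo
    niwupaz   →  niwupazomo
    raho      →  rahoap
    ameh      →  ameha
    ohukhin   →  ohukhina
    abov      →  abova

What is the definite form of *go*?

goap

The alternation tracks the final sound of the stem — -omo when the stem ends in a sibilant (*wadus*, *niwupaz*); -a when the stem ends in a non-sibilant consonant (*ameh*, *ohukhin*, *abov*); -ap when the stem ends in a vowel (*dajzunhu*, *raho*).
The final sound of *go* is /o/, which is a vowel, so the suffix is -ap, giving *goap*.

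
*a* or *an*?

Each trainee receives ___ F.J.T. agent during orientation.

The indefinite article is chosen by the initial *sound* of the following word, not its spelling.
The initialism *F.J.T.* is read letter by letter; the first letter, F, is pronounced /ɛf/, which begins with a vowel sound.
So the article is *an*: Each trainee receives an F.J.T. agent during orientation.

an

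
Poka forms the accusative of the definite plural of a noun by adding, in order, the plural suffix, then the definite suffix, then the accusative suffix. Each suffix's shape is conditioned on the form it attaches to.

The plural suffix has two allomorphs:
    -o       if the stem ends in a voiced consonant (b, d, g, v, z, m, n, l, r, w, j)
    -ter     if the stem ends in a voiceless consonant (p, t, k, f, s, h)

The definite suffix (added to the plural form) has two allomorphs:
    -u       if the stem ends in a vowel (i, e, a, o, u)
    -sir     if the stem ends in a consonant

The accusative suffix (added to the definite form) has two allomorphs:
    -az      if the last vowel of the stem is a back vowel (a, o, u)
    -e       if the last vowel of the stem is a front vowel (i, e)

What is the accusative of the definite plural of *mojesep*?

The final consonant of *mojesep* is /p/, which is voiceless, so the plural suffix is -ter, giving *mojesepter*.
The plural form *mojesepter*: final sound = /r/, a consonant → -sir → *mojeseptersir*.
The definite form *mojeseptersir* — last vowel /i/ (a front vowel) → -e → *mojeseptersire*.

mojeseptersire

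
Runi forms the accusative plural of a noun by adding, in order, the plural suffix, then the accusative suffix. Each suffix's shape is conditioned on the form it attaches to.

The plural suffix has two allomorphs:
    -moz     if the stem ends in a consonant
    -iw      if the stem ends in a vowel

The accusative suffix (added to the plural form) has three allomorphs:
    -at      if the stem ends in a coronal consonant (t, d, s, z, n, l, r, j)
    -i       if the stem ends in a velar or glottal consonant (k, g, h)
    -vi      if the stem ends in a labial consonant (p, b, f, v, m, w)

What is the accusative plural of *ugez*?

ugezmozat

Since the final sound of *ugez* is /z/ (a consonant), it takes -moz, giving *ugezmoz*.
The final consonant of the plural form *ugezmoz* is /z/, which is coronal, so the accusative suffix is -at, giving *ugezmozat*.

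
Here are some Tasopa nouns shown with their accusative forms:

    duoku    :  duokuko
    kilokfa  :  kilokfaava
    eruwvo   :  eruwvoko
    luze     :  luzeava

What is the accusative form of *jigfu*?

The alternation tracks the last vowel of the stem — -ko when the last vowel of the stem is a rounded vowel (*duoku*, *eruwvo*); -ava when the last vowel of the stem is an unrounded vowel (*kilokfa*, *luze*).
The last vowel of *jigfu* is /u/, which is a rounded vowel, so the suffix is -ko, giving *jigfuko*.

jigfuko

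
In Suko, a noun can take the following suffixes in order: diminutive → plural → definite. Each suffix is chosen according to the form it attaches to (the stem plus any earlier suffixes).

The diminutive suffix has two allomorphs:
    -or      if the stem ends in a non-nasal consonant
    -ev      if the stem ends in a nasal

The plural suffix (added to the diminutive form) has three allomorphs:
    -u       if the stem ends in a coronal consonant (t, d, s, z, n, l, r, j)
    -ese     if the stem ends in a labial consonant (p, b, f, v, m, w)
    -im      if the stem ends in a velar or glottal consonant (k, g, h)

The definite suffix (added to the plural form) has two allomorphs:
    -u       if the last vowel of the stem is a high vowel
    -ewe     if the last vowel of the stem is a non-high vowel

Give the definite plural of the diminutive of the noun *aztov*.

aztovoruu

*aztov*: final consonant = /v/, non-nasal → -or → *aztovor*.
The final consonant of the diminutive form *aztovor* is /r/, which is coronal, so the plural suffix is -u, giving *aztovoru*.
The plural form *aztovoru* — last vowel /u/ (a high vowel) → -u → *aztovoruu*.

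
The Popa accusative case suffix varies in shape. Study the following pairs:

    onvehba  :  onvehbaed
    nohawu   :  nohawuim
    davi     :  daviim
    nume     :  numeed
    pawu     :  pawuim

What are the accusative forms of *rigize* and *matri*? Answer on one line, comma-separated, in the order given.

rigizeed, matriim

The pattern is height harmony: -im when the last vowel of the stem is a high vowel (*nohawu*, *davi*, *pawu*); -ed when the last vowel of the stem is a non-high vowel (*onvehba*, *nume*).
*rigize* — last vowel /e/ (a non-high vowel) → -ed → *rigizeed*.
*matri*: last vowel = /i/, a high vowel → -im → *matriim*.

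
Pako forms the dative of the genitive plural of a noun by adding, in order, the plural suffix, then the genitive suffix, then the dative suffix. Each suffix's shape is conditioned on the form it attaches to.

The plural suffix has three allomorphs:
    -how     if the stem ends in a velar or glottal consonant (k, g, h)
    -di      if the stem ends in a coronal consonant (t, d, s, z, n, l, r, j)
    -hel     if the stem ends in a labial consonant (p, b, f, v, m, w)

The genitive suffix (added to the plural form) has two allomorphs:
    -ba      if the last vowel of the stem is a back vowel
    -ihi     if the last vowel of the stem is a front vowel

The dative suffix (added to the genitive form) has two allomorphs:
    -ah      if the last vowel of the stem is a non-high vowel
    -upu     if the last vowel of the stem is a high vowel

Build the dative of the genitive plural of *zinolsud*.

zinolsuddiihiupu

The final consonant of *zinolsud* is /d/, which is coronal, so the plural suffix is -di, giving *zinolsuddi*.
Since the last vowel of the plural form *zinolsuddi* is /i/ (a front vowel), it takes -ihi, giving *zinolsuddiihi*.
The genitive form *zinolsuddiihi*: last vowel = /i/, a high vowel → -upu → *zinolsuddiihiupu*.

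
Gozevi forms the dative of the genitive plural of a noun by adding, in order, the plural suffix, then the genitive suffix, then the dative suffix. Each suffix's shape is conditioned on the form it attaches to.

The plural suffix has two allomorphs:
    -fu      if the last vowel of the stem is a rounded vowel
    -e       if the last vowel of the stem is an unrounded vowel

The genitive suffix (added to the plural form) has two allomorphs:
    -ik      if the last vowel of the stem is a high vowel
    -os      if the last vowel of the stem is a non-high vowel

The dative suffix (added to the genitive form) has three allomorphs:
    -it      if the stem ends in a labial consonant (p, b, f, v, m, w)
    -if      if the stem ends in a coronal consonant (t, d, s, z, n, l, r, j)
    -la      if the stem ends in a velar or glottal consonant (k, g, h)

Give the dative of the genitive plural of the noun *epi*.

*epi* — last vowel /i/ (an unrounded vowel) → -e → *epie*.
The last vowel of the plural form *epie* is /e/, which is a non-high vowel, so the genitive suffix is -os, giving *epieos*.
The genitive form *epieos*: final consonant = /s/, coronal → -if → *epieosif*.

epieosif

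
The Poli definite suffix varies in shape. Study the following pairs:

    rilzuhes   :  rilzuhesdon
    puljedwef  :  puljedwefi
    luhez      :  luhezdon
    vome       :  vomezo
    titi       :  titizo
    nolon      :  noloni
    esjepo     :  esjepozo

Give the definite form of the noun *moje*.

The pattern is sibilance of the final sound: -don when the stem ends in a sibilant (*rilzuhes*, *luhez*); -i when the stem ends in a non-sibilant consonant (*puljedwef*, *nolon*); -zo when the stem ends in a vowel (*vome*, *titi*, *esjepo*).
Since the final sound of *moje* is /e/ (a vowel), it takes -zo, giving *mojezo*.

mojezo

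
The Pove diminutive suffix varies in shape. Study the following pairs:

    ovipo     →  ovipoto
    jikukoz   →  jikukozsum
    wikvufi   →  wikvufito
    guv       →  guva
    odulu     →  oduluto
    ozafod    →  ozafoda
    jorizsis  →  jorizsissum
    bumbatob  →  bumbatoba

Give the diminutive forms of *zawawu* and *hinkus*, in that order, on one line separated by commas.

zawawuto, hinkussum

The pattern is sibilance of the final sound: -sum when the stem ends in a sibilant (*jikukoz*, *jorizsis*); -a when the stem ends in a non-sibilant consonant (*guv*, *ozafod*, *bumbatob*); -to when the stem ends in a vowel (*ovipo*, *wikvufi*, *odulu*).
*zawawu*: final sound = /u/, a vowel → -to → *zawawuto*.
Since the final sound of *hinkus* is /s/ (a sibilant), it takes -sum, giving *hinkussum*.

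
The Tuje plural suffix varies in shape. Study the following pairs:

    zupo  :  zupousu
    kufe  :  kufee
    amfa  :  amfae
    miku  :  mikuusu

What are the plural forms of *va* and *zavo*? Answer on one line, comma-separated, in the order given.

vae, zavousu

The pattern is rounding harmony: -usu when the last vowel of the stem is a rounded vowel (*zupo*, *miku*); -e when the last vowel of the stem is an unrounded vowel (*kufe*, *amfa*).
Since the last vowel of *va* is /a/ (an unrounded vowel), it takes -e, giving *vae*.
*zavo* — last vowel /o/ (a rounded vowel) → -usu → *zavousu*.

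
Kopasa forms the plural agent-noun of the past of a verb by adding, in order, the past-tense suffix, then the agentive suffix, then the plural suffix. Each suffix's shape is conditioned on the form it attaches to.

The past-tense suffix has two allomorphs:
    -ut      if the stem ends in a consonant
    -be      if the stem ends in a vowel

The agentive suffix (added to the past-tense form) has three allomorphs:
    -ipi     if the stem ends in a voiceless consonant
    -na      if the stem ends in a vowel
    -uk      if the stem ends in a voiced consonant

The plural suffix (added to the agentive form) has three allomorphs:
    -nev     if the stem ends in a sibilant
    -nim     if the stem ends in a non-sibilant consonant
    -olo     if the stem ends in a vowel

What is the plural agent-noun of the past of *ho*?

hobenaolo

*ho* — final sound /o/ (a vowel) → -be → *hobe*.
Since the final sound of the past-tense form *hobe* is /e/ (a vowel), it takes -na, giving *hobena*.
The final sound of the agentive form *hobena* is /a/, which is a vowel, so the plural suffix is -olo, giving *hobenaolo*.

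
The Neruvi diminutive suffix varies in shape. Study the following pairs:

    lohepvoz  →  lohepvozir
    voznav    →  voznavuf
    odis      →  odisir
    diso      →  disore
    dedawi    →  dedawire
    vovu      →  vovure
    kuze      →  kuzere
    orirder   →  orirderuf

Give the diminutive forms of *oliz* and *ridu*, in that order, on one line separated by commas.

The suffix is conditioned by the final sound: -ir when the stem ends in a sibilant (*lohepvoz*, *odis*); -uf when the stem ends in a non-sibilant consonant (*voznav*, *orirder*); -re when the stem ends in a vowel (*diso*, *dedawi*, *vovu*, *kuze*).
The final sound of *oliz* is /z/, which is a sibilant, so the suffix is -ir, giving *olizir*.
*ridu* — final sound /u/ (a vowel) → -re → *ridure*.

olizir, ridure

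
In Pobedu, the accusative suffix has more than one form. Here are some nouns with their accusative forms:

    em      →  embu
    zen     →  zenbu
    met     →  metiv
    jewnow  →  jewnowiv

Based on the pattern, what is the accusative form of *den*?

The pattern is nasality of the final consonant: -bu when the stem ends in a nasal (*em*, *zen*); -iv when the stem ends in a non-nasal consonant (*met*, *jewnow*).
Since the final consonant of *den* is /n/ (a nasal), it takes -bu, giving *denbu*.

denbu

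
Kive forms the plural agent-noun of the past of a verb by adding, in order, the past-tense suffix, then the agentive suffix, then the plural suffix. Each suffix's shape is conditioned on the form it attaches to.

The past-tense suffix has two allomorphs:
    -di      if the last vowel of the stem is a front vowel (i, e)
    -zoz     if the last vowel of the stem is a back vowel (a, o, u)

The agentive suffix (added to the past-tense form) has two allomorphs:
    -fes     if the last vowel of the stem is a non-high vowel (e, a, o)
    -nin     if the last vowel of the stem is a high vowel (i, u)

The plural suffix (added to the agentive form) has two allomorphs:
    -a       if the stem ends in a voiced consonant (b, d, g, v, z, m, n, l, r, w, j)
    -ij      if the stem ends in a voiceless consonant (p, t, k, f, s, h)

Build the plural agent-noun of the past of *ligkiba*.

The last vowel of *ligkiba* is /a/, which is a back vowel, so the past-tense suffix is -zoz, giving *ligkibazoz*.
The last vowel of the past-tense form *ligkibazoz* is /o/, which is a non-high vowel, so the agentive suffix is -fes, giving *ligkibazozfes*.
Since the final consonant of the agentive form *ligkibazozfes* is /s/ (voiceless), it takes -ij, giving *ligkibazozfesij*.

ligkibazozfesij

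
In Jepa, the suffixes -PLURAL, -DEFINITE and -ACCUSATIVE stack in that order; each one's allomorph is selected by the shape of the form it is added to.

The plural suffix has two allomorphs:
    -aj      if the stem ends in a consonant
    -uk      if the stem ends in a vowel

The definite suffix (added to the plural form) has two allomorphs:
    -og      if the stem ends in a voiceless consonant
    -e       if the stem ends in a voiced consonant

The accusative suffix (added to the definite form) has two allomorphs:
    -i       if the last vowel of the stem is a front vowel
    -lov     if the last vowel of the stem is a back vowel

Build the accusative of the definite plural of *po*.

poukoglov

The final sound of *po* is /o/, which is a vowel, so the plural suffix is -uk, giving *pouk*.
The plural form *pouk*: final consonant = /k/, voiceless → -og → *poukog*.
Since the last vowel of the definite form *poukog* is /o/ (a back vowel), it takes -lov, giving *poukoglov*.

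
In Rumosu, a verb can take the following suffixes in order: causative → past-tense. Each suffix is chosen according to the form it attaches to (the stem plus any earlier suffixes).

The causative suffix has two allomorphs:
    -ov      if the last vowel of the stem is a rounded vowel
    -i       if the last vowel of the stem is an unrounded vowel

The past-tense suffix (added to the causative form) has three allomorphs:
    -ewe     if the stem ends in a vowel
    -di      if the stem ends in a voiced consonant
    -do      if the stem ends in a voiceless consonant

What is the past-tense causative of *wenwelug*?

*wenwelug* — last vowel /u/ (a rounded vowel) → -ov → *wenwelugov*.
The causative form *wenwelugov*: final sound = /v/, a voiced consonant → -di → *wenwelugovdi*.

wenwelugovdi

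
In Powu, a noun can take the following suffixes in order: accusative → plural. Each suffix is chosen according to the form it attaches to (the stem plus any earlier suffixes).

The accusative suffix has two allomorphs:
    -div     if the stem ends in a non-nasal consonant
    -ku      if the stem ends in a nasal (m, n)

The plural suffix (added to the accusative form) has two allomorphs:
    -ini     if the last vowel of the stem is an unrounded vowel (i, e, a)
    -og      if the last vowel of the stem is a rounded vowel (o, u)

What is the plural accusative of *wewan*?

wewankuog

Since the final consonant of *wewan* is /n/ (a nasal), it takes -ku, giving *wewanku*.
The accusative form *wewanku*: last vowel = /u/, a rounded vowel → -og → *wewankuog*.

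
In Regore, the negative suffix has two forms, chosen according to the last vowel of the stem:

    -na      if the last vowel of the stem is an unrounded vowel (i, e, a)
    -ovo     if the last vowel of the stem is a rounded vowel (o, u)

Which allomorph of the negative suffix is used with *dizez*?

-na

*dizez* — last vowel /e/ (an unrounded vowel) → -na.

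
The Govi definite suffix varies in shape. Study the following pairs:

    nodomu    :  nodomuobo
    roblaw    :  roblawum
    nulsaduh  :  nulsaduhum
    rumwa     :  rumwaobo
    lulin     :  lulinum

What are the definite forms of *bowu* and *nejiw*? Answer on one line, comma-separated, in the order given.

The pattern is consonant vs. vowel: -um when the stem ends in a consonant (*roblaw*, *nulsaduh*, *lulin*); -obo when the stem ends in a vowel (*nodomu*, *rumwa*).
The final sound of *bowu* is /u/, which is a vowel, so the suffix is -obo, giving *bowuobo*.
*nejiw*: final sound = /w/, a consonant → -um → *nejiwum*.

bowuobo, nejiwum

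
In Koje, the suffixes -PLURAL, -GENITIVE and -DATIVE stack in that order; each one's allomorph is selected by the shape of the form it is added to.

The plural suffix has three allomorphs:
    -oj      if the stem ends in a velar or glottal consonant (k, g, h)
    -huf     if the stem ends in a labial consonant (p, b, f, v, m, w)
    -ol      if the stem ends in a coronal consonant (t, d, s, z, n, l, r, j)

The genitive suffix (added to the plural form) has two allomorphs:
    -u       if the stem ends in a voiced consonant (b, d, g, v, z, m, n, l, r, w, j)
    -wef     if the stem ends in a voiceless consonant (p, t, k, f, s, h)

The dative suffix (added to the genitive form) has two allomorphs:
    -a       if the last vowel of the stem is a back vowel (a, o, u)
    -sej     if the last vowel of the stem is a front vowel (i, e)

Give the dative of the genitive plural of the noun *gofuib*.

gofuibhufwefsej

Since the final consonant of *gofuib* is /b/ (labial), it takes -huf, giving *gofuibhuf*.
The plural form *gofuibhuf* — final consonant /f/ (voiceless) → -wef → *gofuibhufwef*.
The last vowel of the genitive form *gofuibhufwef* is /e/, which is a front vowel, so the dative suffix is -sej, giving *gofuibhufwefsej*.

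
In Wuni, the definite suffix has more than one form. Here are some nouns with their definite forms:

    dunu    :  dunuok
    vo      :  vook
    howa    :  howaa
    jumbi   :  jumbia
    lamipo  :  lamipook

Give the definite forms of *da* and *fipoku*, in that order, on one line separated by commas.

daa, fipokuok

The suffix is conditioned by the last vowel: -ok when the last vowel of the stem is a rounded vowel (*dunu*, *vo*, *lamipo*); -a when the last vowel of the stem is an unrounded vowel (*howa*, *jumbi*).
The last vowel of *da* is /a/, which is an unrounded vowel, so the suffix is -a, giving *daa*.
Since the last vowel of *fipoku* is /u/ (a rounded vowel), it takes -ok, giving *fipokuok*.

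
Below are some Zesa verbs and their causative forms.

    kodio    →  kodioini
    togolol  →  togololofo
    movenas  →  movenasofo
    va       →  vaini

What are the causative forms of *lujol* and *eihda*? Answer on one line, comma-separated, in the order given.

lujolofo, eihdaini

The pattern is consonant vs. vowel: -ofo when the stem ends in a consonant (*togolol*, *movenas*); -ini when the stem ends in a vowel (*kodio*, *va*).
Since the final sound of *lujol* is /l/ (a consonant), it takes -ofo, giving *lujolofo*.
*eihda* — final sound /a/ (a vowel) → -ini → *eihdaini*.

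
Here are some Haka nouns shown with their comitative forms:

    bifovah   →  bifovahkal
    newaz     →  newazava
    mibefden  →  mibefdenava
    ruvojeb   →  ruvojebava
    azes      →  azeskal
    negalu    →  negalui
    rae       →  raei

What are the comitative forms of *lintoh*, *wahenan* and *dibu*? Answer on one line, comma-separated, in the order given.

lintohkal, wahenanava, dibui

Looking at the final sound of each stem: -kal when the stem ends in a voiceless consonant (*bifovah*, *azes*); -ava when the stem ends in a voiced consonant (*newaz*, *mibefden*, *ruvojeb*); -i when the stem ends in a vowel (*negalu*, *rae*).
*lintoh*: final sound = /h/, a voiceless consonant → -kal → *lintohkal*.
*wahenan* — final sound /n/ (a voiced consonant) → -ava → *wahenanava*.
*dibu*: final sound = /u/, a vowel → -i → *dibui*.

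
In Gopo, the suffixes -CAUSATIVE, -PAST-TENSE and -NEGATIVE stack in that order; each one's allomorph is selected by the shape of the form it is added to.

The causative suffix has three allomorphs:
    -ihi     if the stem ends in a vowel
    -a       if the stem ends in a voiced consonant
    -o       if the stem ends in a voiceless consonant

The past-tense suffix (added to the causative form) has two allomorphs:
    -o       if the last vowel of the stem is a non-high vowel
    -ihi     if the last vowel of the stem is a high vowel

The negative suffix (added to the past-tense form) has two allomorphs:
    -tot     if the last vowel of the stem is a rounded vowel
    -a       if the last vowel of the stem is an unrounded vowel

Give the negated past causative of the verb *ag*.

agaotot

Since the final sound of *ag* is /g/ (a voiced consonant), it takes -a, giving *aga*.
The causative form *aga*: last vowel = /a/, a non-high vowel → -o → *agao*.
Since the last vowel of the past-tense form *agao* is /o/ (a rounded vowel), it takes -tot, giving *agaotot*.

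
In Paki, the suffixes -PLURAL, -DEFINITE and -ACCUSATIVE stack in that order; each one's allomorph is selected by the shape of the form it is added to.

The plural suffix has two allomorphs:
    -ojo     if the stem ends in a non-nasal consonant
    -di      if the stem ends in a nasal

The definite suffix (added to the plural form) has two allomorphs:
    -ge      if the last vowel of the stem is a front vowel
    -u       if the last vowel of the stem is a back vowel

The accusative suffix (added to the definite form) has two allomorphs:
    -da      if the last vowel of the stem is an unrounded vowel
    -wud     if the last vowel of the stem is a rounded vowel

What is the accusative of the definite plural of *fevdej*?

fevdejojouwud

*fevdej* — final consonant /j/ (non-nasal) → -ojo → *fevdejojo*.
The plural form *fevdejojo*: last vowel = /o/, a back vowel → -u → *fevdejojou*.
The last vowel of the definite form *fevdejojou* is /u/, which is a rounded vowel, so the accusative suffix is -wud, giving *fevdejojouwud*.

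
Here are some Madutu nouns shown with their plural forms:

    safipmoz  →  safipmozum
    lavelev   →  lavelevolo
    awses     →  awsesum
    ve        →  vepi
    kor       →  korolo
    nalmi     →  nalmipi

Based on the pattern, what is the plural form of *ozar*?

The alternation tracks the final sound of the stem — -um when the stem ends in a sibilant (*safipmoz*, *awses*); -olo when the stem ends in a non-sibilant consonant (*lavelev*, *kor*); -pi when the stem ends in a vowel (*ve*, *nalmi*).
*ozar* — final sound /r/ (a non-sibilant consonant) → -olo → *ozarolo*.

ozarolo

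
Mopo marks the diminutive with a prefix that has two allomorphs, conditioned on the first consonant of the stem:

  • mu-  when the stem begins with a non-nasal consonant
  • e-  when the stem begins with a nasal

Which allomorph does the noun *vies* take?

mu-

The first consonant of *vies* is /v/, which is non-nasal, so the prefix is mu-.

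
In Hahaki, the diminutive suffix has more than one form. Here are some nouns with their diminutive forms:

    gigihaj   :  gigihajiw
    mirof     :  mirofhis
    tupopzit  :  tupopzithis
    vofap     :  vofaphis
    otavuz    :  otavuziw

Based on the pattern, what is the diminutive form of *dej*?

The suffix is conditioned by the final consonant: -his when the stem ends in a voiceless consonant (*mirof*, *tupopzit*, *vofap*); -iw when the stem ends in a voiced consonant (*gigihaj*, *otavuz*).
The final consonant of *dej* is /j/, which is voiced, so the suffix is -iw, giving *dejiw*.

dejiw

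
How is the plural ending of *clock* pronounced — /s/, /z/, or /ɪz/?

The stem *clock* ends in a voiceless non-sibilant consonant.
The plural suffix surfaces as /ɪz/ after sibilants, /s/ after other voiceless consonants, and /z/ after other voiced sounds.
So the plural -s on *clock* is pronounced /s/.

/s/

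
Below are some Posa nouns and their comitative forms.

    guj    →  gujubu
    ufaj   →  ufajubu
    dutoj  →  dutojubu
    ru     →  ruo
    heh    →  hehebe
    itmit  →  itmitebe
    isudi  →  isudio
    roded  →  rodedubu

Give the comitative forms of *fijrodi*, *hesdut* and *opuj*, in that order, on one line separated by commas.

fijrodio, hesdutebe, opujubu

The suffix is conditioned by the final sound: -ebe when the stem ends in a voiceless consonant (*heh*, *itmit*); -ubu when the stem ends in a voiced consonant (*guj*, *ufaj*, *dutoj*, *roded*); -o when the stem ends in a vowel (*ru*, *isudi*).
*fijrodi*: final sound = /i/, a vowel → -o → *fijrodio*.
The final sound of *hesdut* is /t/, which is a voiceless consonant, so the suffix is -ebe, giving *hesdutebe*.
Since the final sound of *opuj* is /j/ (a voiced consonant), it takes -ubu, giving *opujubu*.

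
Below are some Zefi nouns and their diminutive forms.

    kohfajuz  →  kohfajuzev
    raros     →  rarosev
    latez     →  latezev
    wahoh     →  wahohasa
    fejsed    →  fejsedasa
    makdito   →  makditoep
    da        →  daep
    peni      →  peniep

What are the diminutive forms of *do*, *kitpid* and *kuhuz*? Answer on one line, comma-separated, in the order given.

doep, kitpidasa, kuhuzev

The alternation tracks the final sound of the stem — -ev when the stem ends in a sibilant (*kohfajuz*, *raros*, *latez*); -asa when the stem ends in a non-sibilant consonant (*wahoh*, *fejsed*); -ep when the stem ends in a vowel (*makdito*, *da*, *peni*).
*do* — final sound /o/ (a vowel) → -ep → *doep*.
The final sound of *kitpid* is /d/, which is a non-sibilant consonant, so the suffix is -asa, giving *kitpidasa*.
Since the final sound of *kuhuz* is /z/ (a sibilant), it takes -ev, giving *kuhuzev*.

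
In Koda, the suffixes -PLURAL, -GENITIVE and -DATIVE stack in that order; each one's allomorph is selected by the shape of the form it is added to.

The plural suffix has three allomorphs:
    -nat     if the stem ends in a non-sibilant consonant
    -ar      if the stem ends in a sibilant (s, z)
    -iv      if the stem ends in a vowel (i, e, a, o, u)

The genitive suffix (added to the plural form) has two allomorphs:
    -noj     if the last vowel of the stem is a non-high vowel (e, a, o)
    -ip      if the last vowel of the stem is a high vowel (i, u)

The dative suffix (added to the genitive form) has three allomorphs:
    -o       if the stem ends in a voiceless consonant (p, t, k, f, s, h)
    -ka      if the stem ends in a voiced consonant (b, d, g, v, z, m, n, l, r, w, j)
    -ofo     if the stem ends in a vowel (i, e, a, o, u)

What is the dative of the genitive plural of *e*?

*e*: final sound = /e/, a vowel → -iv → *eiv*.
Since the last vowel of the plural form *eiv* is /i/ (a high vowel), it takes -ip, giving *eivip*.
The genitive form *eivip*: final sound = /p/, a voiceless consonant → -o → *eivipo*.

eivipo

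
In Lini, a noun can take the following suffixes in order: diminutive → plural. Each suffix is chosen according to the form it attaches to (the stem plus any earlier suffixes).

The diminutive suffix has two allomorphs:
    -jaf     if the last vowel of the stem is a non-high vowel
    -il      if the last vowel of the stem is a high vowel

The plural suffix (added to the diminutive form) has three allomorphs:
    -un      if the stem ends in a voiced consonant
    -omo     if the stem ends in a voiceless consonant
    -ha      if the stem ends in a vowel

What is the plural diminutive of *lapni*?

lapniilun

The last vowel of *lapni* is /i/, which is a high vowel, so the diminutive suffix is -il, giving *lapniil*.
Since the final sound of the diminutive form *lapniil* is /l/ (a voiced consonant), it takes -un, giving *lapniilun*.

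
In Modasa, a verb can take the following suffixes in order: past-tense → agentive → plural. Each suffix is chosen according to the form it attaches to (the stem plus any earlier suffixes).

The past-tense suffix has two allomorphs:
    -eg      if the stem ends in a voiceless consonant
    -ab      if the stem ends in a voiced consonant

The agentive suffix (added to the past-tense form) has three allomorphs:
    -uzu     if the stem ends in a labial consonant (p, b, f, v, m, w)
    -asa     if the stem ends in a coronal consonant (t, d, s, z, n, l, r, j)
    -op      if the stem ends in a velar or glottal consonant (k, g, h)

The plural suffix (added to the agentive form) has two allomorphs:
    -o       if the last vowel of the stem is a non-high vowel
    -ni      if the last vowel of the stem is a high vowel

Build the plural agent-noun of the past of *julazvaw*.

Since the final consonant of *julazvaw* is /w/ (voiced), it takes -ab, giving *julazvawab*.
Since the final consonant of the past-tense form *julazvawab* is /b/ (labial), it takes -uzu, giving *julazvawabuzu*.
Since the last vowel of the agentive form *julazvawabuzu* is /u/ (a high vowel), it takes -ni, giving *julazvawabuzuni*.

julazvawabuzuni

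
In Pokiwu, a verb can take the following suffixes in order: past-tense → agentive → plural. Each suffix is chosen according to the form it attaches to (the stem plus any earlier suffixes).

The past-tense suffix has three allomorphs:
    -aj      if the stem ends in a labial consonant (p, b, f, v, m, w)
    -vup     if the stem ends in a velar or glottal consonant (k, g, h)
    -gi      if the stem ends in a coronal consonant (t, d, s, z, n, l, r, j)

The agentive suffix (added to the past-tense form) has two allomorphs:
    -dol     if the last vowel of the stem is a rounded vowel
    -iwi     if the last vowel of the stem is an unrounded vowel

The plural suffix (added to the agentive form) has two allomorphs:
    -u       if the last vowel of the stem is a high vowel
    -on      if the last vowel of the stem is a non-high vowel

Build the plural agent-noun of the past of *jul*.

Since the final consonant of *jul* is /l/ (coronal), it takes -gi, giving *julgi*.
The past-tense form *julgi*: last vowel = /i/, an unrounded vowel → -iwi → *julgiiwi*.
The agentive form *julgiiwi* — last vowel /i/ (a high vowel) → -u → *julgiiwiu*.

julgiiwiu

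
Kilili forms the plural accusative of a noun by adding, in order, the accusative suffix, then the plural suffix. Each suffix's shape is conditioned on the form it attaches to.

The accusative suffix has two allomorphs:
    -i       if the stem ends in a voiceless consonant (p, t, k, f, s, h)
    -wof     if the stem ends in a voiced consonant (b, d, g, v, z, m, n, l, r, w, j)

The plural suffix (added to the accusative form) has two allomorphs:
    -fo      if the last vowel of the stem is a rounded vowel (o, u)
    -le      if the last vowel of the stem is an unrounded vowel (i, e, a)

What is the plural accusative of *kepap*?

kepapile

The final consonant of *kepap* is /p/, which is voiceless, so the accusative suffix is -i, giving *kepapi*.
The accusative form *kepapi* — last vowel /i/ (an unrounded vowel) → -le → *kepapile*.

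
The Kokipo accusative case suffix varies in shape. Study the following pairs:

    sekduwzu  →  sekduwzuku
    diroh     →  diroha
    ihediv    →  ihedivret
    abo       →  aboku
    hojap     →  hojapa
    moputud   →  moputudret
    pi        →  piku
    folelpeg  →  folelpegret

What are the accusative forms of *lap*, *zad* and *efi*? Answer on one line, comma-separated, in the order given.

The suffix is conditioned by the final sound: -a when the stem ends in a voiceless consonant (*diroh*, *hojap*); -ret when the stem ends in a voiced consonant (*ihediv*, *moputud*, *folelpeg*); -ku when the stem ends in a vowel (*sekduwzu*, *abo*, *pi*).
*lap* — final sound /p/ (a voiceless consonant) → -a → *lapa*.
*zad* — final sound /d/ (a voiced consonant) → -ret → *zadret*.
*efi*: final sound = /i/, a vowel → -ku → *efiku*.

lapa, zadret, efiku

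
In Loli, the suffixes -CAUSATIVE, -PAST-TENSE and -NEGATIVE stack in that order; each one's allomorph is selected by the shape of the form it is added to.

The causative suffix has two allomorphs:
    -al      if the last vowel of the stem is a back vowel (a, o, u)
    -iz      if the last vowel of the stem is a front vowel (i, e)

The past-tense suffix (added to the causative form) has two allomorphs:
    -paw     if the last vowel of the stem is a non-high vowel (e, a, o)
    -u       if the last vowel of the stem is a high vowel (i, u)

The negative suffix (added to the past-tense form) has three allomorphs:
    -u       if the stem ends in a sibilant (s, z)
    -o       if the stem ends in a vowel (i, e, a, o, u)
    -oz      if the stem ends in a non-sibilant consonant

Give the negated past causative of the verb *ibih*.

ibihizuo

*ibih*: last vowel = /i/, a front vowel → -iz → *ibihiz*.
The causative form *ibihiz* — last vowel /i/ (a high vowel) → -u → *ibihizu*.
The past-tense form *ibihizu*: final sound = /u/, a vowel → -o → *ibihizuo*.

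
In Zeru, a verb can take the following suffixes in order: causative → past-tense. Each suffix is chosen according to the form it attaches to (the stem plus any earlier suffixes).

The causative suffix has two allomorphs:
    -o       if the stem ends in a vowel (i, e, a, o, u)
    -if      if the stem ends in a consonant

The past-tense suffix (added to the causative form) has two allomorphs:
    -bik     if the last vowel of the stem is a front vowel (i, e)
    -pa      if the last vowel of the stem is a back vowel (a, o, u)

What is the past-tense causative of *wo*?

woopa

The final sound of *wo* is /o/, which is a vowel, so the causative suffix is -o, giving *woo*.
The causative form *woo*: last vowel = /o/, a back vowel → -pa → *woopa*.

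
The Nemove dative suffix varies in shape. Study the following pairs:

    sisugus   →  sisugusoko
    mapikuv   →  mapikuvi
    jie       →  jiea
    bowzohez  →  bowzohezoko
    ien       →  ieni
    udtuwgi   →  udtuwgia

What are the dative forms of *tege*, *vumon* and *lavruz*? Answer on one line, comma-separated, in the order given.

tegea, vumoni, lavruzoko

The suffix is conditioned by the final sound: -oko when the stem ends in a sibilant (*sisugus*, *bowzohez*); -i when the stem ends in a non-sibilant consonant (*mapikuv*, *ien*); -a when the stem ends in a vowel (*jie*, *udtuwgi*).
*tege*: final sound = /e/, a vowel → -a → *tegea*.
Since the final sound of *vumon* is /n/ (a non-sibilant consonant), it takes -i, giving *vumoni*.
The final sound of *lavruz* is /z/, which is a sibilant, so the suffix is -oko, giving *lavruzoko*.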